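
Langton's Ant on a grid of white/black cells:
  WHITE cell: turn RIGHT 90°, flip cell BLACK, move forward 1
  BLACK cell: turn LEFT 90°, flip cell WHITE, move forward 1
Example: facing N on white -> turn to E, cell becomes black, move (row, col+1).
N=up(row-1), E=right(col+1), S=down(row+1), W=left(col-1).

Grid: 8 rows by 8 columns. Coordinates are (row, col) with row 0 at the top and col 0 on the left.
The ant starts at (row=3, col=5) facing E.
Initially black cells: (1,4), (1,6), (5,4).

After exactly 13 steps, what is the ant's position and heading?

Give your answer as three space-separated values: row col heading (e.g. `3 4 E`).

Step 1: on WHITE (3,5): turn R to S, flip to black, move to (4,5). |black|=4
Step 2: on WHITE (4,5): turn R to W, flip to black, move to (4,4). |black|=5
Step 3: on WHITE (4,4): turn R to N, flip to black, move to (3,4). |black|=6
Step 4: on WHITE (3,4): turn R to E, flip to black, move to (3,5). |black|=7
Step 5: on BLACK (3,5): turn L to N, flip to white, move to (2,5). |black|=6
Step 6: on WHITE (2,5): turn R to E, flip to black, move to (2,6). |black|=7
Step 7: on WHITE (2,6): turn R to S, flip to black, move to (3,6). |black|=8
Step 8: on WHITE (3,6): turn R to W, flip to black, move to (3,5). |black|=9
Step 9: on WHITE (3,5): turn R to N, flip to black, move to (2,5). |black|=10
Step 10: on BLACK (2,5): turn L to W, flip to white, move to (2,4). |black|=9
Step 11: on WHITE (2,4): turn R to N, flip to black, move to (1,4). |black|=10
Step 12: on BLACK (1,4): turn L to W, flip to white, move to (1,3). |black|=9
Step 13: on WHITE (1,3): turn R to N, flip to black, move to (0,3). |black|=10

Answer: 0 3 N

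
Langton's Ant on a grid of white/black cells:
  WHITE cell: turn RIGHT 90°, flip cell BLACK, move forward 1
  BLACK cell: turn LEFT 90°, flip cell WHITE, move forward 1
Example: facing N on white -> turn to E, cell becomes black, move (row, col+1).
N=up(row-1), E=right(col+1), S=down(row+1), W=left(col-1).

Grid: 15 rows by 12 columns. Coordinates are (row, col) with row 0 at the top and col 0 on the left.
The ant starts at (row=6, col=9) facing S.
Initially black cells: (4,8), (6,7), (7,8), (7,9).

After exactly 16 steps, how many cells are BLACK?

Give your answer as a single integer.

Answer: 12

Derivation:
Step 1: on WHITE (6,9): turn R to W, flip to black, move to (6,8). |black|=5
Step 2: on WHITE (6,8): turn R to N, flip to black, move to (5,8). |black|=6
Step 3: on WHITE (5,8): turn R to E, flip to black, move to (5,9). |black|=7
Step 4: on WHITE (5,9): turn R to S, flip to black, move to (6,9). |black|=8
Step 5: on BLACK (6,9): turn L to E, flip to white, move to (6,10). |black|=7
Step 6: on WHITE (6,10): turn R to S, flip to black, move to (7,10). |black|=8
Step 7: on WHITE (7,10): turn R to W, flip to black, move to (7,9). |black|=9
Step 8: on BLACK (7,9): turn L to S, flip to white, move to (8,9). |black|=8
Step 9: on WHITE (8,9): turn R to W, flip to black, move to (8,8). |black|=9
Step 10: on WHITE (8,8): turn R to N, flip to black, move to (7,8). |black|=10
Step 11: on BLACK (7,8): turn L to W, flip to white, move to (7,7). |black|=9
Step 12: on WHITE (7,7): turn R to N, flip to black, move to (6,7). |black|=10
Step 13: on BLACK (6,7): turn L to W, flip to white, move to (6,6). |black|=9
Step 14: on WHITE (6,6): turn R to N, flip to black, move to (5,6). |black|=10
Step 15: on WHITE (5,6): turn R to E, flip to black, move to (5,7). |black|=11
Step 16: on WHITE (5,7): turn R to S, flip to black, move to (6,7). |black|=12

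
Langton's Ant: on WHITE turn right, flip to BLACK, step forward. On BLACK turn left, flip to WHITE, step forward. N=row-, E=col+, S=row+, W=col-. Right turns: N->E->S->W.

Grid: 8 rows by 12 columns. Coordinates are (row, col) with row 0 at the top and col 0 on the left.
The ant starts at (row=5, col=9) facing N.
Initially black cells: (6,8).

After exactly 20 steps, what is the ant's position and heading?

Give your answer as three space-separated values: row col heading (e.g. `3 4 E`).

Step 1: on WHITE (5,9): turn R to E, flip to black, move to (5,10). |black|=2
Step 2: on WHITE (5,10): turn R to S, flip to black, move to (6,10). |black|=3
Step 3: on WHITE (6,10): turn R to W, flip to black, move to (6,9). |black|=4
Step 4: on WHITE (6,9): turn R to N, flip to black, move to (5,9). |black|=5
Step 5: on BLACK (5,9): turn L to W, flip to white, move to (5,8). |black|=4
Step 6: on WHITE (5,8): turn R to N, flip to black, move to (4,8). |black|=5
Step 7: on WHITE (4,8): turn R to E, flip to black, move to (4,9). |black|=6
Step 8: on WHITE (4,9): turn R to S, flip to black, move to (5,9). |black|=7
Step 9: on WHITE (5,9): turn R to W, flip to black, move to (5,8). |black|=8
Step 10: on BLACK (5,8): turn L to S, flip to white, move to (6,8). |black|=7
Step 11: on BLACK (6,8): turn L to E, flip to white, move to (6,9). |black|=6
Step 12: on BLACK (6,9): turn L to N, flip to white, move to (5,9). |black|=5
Step 13: on BLACK (5,9): turn L to W, flip to white, move to (5,8). |black|=4
Step 14: on WHITE (5,8): turn R to N, flip to black, move to (4,8). |black|=5
Step 15: on BLACK (4,8): turn L to W, flip to white, move to (4,7). |black|=4
Step 16: on WHITE (4,7): turn R to N, flip to black, move to (3,7). |black|=5
Step 17: on WHITE (3,7): turn R to E, flip to black, move to (3,8). |black|=6
Step 18: on WHITE (3,8): turn R to S, flip to black, move to (4,8). |black|=7
Step 19: on WHITE (4,8): turn R to W, flip to black, move to (4,7). |black|=8
Step 20: on BLACK (4,7): turn L to S, flip to white, move to (5,7). |black|=7

Answer: 5 7 S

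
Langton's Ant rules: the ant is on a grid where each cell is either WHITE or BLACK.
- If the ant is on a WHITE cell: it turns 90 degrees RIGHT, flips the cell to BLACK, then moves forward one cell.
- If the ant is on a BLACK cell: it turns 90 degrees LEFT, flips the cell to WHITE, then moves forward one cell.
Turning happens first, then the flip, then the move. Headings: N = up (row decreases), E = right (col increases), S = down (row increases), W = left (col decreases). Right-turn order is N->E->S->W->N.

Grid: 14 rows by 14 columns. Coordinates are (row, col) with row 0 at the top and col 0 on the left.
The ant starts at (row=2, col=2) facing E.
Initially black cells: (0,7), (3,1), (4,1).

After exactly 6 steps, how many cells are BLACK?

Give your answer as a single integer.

Answer: 5

Derivation:
Step 1: on WHITE (2,2): turn R to S, flip to black, move to (3,2). |black|=4
Step 2: on WHITE (3,2): turn R to W, flip to black, move to (3,1). |black|=5
Step 3: on BLACK (3,1): turn L to S, flip to white, move to (4,1). |black|=4
Step 4: on BLACK (4,1): turn L to E, flip to white, move to (4,2). |black|=3
Step 5: on WHITE (4,2): turn R to S, flip to black, move to (5,2). |black|=4
Step 6: on WHITE (5,2): turn R to W, flip to black, move to (5,1). |black|=5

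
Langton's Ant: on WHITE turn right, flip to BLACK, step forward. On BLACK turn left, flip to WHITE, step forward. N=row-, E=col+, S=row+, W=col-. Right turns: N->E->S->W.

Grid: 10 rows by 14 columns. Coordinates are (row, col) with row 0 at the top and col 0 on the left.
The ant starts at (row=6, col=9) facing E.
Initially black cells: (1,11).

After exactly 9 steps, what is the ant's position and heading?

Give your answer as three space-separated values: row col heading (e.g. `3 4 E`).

Step 1: on WHITE (6,9): turn R to S, flip to black, move to (7,9). |black|=2
Step 2: on WHITE (7,9): turn R to W, flip to black, move to (7,8). |black|=3
Step 3: on WHITE (7,8): turn R to N, flip to black, move to (6,8). |black|=4
Step 4: on WHITE (6,8): turn R to E, flip to black, move to (6,9). |black|=5
Step 5: on BLACK (6,9): turn L to N, flip to white, move to (5,9). |black|=4
Step 6: on WHITE (5,9): turn R to E, flip to black, move to (5,10). |black|=5
Step 7: on WHITE (5,10): turn R to S, flip to black, move to (6,10). |black|=6
Step 8: on WHITE (6,10): turn R to W, flip to black, move to (6,9). |black|=7
Step 9: on WHITE (6,9): turn R to N, flip to black, move to (5,9). |black|=8

Answer: 5 9 N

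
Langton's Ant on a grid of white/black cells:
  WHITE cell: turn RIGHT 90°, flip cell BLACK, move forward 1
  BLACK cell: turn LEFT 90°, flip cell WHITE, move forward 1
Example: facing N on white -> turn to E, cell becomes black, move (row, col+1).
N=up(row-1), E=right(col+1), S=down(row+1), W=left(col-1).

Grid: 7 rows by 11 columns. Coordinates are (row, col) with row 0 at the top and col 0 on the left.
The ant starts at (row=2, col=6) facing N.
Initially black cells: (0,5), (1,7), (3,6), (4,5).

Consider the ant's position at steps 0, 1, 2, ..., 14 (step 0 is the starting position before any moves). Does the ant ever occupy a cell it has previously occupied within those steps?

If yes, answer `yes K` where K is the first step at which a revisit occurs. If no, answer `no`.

Step 1: on WHITE (2,6): turn R to E, flip to black, move to (2,7). |black|=5 — new cell
Step 2: on WHITE (2,7): turn R to S, flip to black, move to (3,7). |black|=6 — new cell
Step 3: on WHITE (3,7): turn R to W, flip to black, move to (3,6). |black|=7 — new cell
Step 4: on BLACK (3,6): turn L to S, flip to white, move to (4,6). |black|=6 — new cell
Step 5: on WHITE (4,6): turn R to W, flip to black, move to (4,5). |black|=7 — new cell
Step 6: on BLACK (4,5): turn L to S, flip to white, move to (5,5). |black|=6 — new cell
Step 7: on WHITE (5,5): turn R to W, flip to black, move to (5,4). |black|=7 — new cell
Step 8: on WHITE (5,4): turn R to N, flip to black, move to (4,4). |black|=8 — new cell
Step 9: on WHITE (4,4): turn R to E, flip to black, move to (4,5). |black|=9 — REVISIT

Answer: yes 9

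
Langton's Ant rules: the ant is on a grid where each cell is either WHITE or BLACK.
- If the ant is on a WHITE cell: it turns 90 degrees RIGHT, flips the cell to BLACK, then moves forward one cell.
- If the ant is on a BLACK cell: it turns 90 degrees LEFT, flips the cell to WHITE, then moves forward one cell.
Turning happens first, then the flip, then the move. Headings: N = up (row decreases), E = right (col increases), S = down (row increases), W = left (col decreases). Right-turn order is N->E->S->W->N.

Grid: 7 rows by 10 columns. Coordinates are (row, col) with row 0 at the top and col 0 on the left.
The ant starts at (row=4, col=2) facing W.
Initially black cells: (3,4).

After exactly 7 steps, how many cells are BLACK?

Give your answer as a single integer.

Step 1: on WHITE (4,2): turn R to N, flip to black, move to (3,2). |black|=2
Step 2: on WHITE (3,2): turn R to E, flip to black, move to (3,3). |black|=3
Step 3: on WHITE (3,3): turn R to S, flip to black, move to (4,3). |black|=4
Step 4: on WHITE (4,3): turn R to W, flip to black, move to (4,2). |black|=5
Step 5: on BLACK (4,2): turn L to S, flip to white, move to (5,2). |black|=4
Step 6: on WHITE (5,2): turn R to W, flip to black, move to (5,1). |black|=5
Step 7: on WHITE (5,1): turn R to N, flip to black, move to (4,1). |black|=6

Answer: 6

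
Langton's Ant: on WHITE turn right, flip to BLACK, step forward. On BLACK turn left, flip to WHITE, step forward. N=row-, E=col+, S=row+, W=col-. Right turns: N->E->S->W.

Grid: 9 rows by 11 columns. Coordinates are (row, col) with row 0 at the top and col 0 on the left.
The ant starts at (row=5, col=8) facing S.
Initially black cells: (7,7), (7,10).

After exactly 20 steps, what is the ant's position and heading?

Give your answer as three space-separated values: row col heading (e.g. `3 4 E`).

Step 1: on WHITE (5,8): turn R to W, flip to black, move to (5,7). |black|=3
Step 2: on WHITE (5,7): turn R to N, flip to black, move to (4,7). |black|=4
Step 3: on WHITE (4,7): turn R to E, flip to black, move to (4,8). |black|=5
Step 4: on WHITE (4,8): turn R to S, flip to black, move to (5,8). |black|=6
Step 5: on BLACK (5,8): turn L to E, flip to white, move to (5,9). |black|=5
Step 6: on WHITE (5,9): turn R to S, flip to black, move to (6,9). |black|=6
Step 7: on WHITE (6,9): turn R to W, flip to black, move to (6,8). |black|=7
Step 8: on WHITE (6,8): turn R to N, flip to black, move to (5,8). |black|=8
Step 9: on WHITE (5,8): turn R to E, flip to black, move to (5,9). |black|=9
Step 10: on BLACK (5,9): turn L to N, flip to white, move to (4,9). |black|=8
Step 11: on WHITE (4,9): turn R to E, flip to black, move to (4,10). |black|=9
Step 12: on WHITE (4,10): turn R to S, flip to black, move to (5,10). |black|=10
Step 13: on WHITE (5,10): turn R to W, flip to black, move to (5,9). |black|=11
Step 14: on WHITE (5,9): turn R to N, flip to black, move to (4,9). |black|=12
Step 15: on BLACK (4,9): turn L to W, flip to white, move to (4,8). |black|=11
Step 16: on BLACK (4,8): turn L to S, flip to white, move to (5,8). |black|=10
Step 17: on BLACK (5,8): turn L to E, flip to white, move to (5,9). |black|=9
Step 18: on BLACK (5,9): turn L to N, flip to white, move to (4,9). |black|=8
Step 19: on WHITE (4,9): turn R to E, flip to black, move to (4,10). |black|=9
Step 20: on BLACK (4,10): turn L to N, flip to white, move to (3,10). |black|=8

Answer: 3 10 N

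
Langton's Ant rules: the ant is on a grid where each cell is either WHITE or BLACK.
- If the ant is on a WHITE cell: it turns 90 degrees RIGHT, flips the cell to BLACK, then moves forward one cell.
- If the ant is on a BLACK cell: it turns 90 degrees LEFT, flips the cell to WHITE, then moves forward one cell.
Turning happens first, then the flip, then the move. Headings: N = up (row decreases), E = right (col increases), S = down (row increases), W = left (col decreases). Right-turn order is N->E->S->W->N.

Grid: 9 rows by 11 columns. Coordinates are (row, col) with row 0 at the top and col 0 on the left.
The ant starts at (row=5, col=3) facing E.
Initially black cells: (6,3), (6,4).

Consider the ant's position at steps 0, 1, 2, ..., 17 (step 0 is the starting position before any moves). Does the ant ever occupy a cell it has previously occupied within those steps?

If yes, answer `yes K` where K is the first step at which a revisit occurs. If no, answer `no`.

Answer: yes 6

Derivation:
Step 1: on WHITE (5,3): turn R to S, flip to black, move to (6,3). |black|=3 — new cell
Step 2: on BLACK (6,3): turn L to E, flip to white, move to (6,4). |black|=2 — new cell
Step 3: on BLACK (6,4): turn L to N, flip to white, move to (5,4). |black|=1 — new cell
Step 4: on WHITE (5,4): turn R to E, flip to black, move to (5,5). |black|=2 — new cell
Step 5: on WHITE (5,5): turn R to S, flip to black, move to (6,5). |black|=3 — new cell
Step 6: on WHITE (6,5): turn R to W, flip to black, move to (6,4). |black|=4 — REVISIT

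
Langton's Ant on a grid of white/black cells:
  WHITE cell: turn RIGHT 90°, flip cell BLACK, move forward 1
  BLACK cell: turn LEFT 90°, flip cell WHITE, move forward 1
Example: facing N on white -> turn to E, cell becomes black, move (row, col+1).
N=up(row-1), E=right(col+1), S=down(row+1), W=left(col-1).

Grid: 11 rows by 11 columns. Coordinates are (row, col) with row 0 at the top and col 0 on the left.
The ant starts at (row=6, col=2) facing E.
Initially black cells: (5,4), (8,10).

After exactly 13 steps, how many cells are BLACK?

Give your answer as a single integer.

Step 1: on WHITE (6,2): turn R to S, flip to black, move to (7,2). |black|=3
Step 2: on WHITE (7,2): turn R to W, flip to black, move to (7,1). |black|=4
Step 3: on WHITE (7,1): turn R to N, flip to black, move to (6,1). |black|=5
Step 4: on WHITE (6,1): turn R to E, flip to black, move to (6,2). |black|=6
Step 5: on BLACK (6,2): turn L to N, flip to white, move to (5,2). |black|=5
Step 6: on WHITE (5,2): turn R to E, flip to black, move to (5,3). |black|=6
Step 7: on WHITE (5,3): turn R to S, flip to black, move to (6,3). |black|=7
Step 8: on WHITE (6,3): turn R to W, flip to black, move to (6,2). |black|=8
Step 9: on WHITE (6,2): turn R to N, flip to black, move to (5,2). |black|=9
Step 10: on BLACK (5,2): turn L to W, flip to white, move to (5,1). |black|=8
Step 11: on WHITE (5,1): turn R to N, flip to black, move to (4,1). |black|=9
Step 12: on WHITE (4,1): turn R to E, flip to black, move to (4,2). |black|=10
Step 13: on WHITE (4,2): turn R to S, flip to black, move to (5,2). |black|=11

Answer: 11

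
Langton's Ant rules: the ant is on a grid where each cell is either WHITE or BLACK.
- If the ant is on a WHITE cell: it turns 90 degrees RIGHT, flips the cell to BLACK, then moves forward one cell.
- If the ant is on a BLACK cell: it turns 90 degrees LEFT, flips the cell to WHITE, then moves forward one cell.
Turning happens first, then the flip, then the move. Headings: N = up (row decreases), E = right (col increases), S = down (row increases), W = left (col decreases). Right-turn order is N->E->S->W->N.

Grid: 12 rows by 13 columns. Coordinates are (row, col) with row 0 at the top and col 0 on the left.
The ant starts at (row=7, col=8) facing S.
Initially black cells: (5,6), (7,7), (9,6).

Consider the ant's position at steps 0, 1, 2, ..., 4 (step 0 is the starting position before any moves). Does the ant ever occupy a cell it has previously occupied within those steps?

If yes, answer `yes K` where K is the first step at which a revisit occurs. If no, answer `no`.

Answer: no

Derivation:
Step 1: on WHITE (7,8): turn R to W, flip to black, move to (7,7). |black|=4 — new cell
Step 2: on BLACK (7,7): turn L to S, flip to white, move to (8,7). |black|=3 — new cell
Step 3: on WHITE (8,7): turn R to W, flip to black, move to (8,6). |black|=4 — new cell
Step 4: on WHITE (8,6): turn R to N, flip to black, move to (7,6). |black|=5 — new cell
No revisit within 4 steps.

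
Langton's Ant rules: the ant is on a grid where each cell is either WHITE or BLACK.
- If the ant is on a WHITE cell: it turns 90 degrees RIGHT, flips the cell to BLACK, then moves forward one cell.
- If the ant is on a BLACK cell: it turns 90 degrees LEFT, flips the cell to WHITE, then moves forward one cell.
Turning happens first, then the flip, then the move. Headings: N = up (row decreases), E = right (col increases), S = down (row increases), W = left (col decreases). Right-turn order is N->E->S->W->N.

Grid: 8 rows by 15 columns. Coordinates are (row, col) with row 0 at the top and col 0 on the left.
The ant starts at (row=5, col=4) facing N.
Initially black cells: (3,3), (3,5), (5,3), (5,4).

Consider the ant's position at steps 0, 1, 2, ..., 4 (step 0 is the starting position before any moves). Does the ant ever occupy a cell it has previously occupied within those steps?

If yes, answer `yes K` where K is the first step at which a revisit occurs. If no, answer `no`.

Answer: no

Derivation:
Step 1: on BLACK (5,4): turn L to W, flip to white, move to (5,3). |black|=3 — new cell
Step 2: on BLACK (5,3): turn L to S, flip to white, move to (6,3). |black|=2 — new cell
Step 3: on WHITE (6,3): turn R to W, flip to black, move to (6,2). |black|=3 — new cell
Step 4: on WHITE (6,2): turn R to N, flip to black, move to (5,2). |black|=4 — new cell
No revisit within 4 steps.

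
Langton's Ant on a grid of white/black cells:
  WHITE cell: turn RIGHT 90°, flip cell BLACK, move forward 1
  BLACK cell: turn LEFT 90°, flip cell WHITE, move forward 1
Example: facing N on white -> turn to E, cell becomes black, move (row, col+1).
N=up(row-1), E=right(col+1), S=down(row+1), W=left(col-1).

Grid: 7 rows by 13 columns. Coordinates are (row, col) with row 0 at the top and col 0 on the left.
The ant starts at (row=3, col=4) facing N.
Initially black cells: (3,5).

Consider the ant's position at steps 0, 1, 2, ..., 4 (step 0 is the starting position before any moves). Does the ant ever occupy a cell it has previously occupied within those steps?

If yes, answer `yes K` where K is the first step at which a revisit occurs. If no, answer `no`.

Answer: no

Derivation:
Step 1: on WHITE (3,4): turn R to E, flip to black, move to (3,5). |black|=2 — new cell
Step 2: on BLACK (3,5): turn L to N, flip to white, move to (2,5). |black|=1 — new cell
Step 3: on WHITE (2,5): turn R to E, flip to black, move to (2,6). |black|=2 — new cell
Step 4: on WHITE (2,6): turn R to S, flip to black, move to (3,6). |black|=3 — new cell
No revisit within 4 steps.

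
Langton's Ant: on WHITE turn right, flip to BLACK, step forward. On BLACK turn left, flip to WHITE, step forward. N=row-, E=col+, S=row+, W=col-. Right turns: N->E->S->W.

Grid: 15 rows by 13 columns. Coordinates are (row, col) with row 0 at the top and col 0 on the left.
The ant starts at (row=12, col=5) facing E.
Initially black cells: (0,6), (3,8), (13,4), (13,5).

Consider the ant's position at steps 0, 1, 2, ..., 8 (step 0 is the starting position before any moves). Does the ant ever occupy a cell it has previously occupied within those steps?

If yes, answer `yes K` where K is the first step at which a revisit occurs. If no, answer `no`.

Answer: yes 5

Derivation:
Step 1: on WHITE (12,5): turn R to S, flip to black, move to (13,5). |black|=5 — new cell
Step 2: on BLACK (13,5): turn L to E, flip to white, move to (13,6). |black|=4 — new cell
Step 3: on WHITE (13,6): turn R to S, flip to black, move to (14,6). |black|=5 — new cell
Step 4: on WHITE (14,6): turn R to W, flip to black, move to (14,5). |black|=6 — new cell
Step 5: on WHITE (14,5): turn R to N, flip to black, move to (13,5). |black|=7 — REVISIT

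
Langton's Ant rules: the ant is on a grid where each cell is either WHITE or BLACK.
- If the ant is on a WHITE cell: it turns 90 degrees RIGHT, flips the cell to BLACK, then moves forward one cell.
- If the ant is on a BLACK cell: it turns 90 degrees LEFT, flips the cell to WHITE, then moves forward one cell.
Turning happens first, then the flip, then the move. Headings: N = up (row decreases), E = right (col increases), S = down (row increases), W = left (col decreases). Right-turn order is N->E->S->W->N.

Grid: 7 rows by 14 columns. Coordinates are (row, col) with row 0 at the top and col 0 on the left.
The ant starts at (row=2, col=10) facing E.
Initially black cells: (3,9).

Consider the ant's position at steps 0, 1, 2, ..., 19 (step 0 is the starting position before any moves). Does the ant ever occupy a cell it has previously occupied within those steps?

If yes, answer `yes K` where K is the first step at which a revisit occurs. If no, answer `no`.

Step 1: on WHITE (2,10): turn R to S, flip to black, move to (3,10). |black|=2 — new cell
Step 2: on WHITE (3,10): turn R to W, flip to black, move to (3,9). |black|=3 — new cell
Step 3: on BLACK (3,9): turn L to S, flip to white, move to (4,9). |black|=2 — new cell
Step 4: on WHITE (4,9): turn R to W, flip to black, move to (4,8). |black|=3 — new cell
Step 5: on WHITE (4,8): turn R to N, flip to black, move to (3,8). |black|=4 — new cell
Step 6: on WHITE (3,8): turn R to E, flip to black, move to (3,9). |black|=5 — REVISIT

Answer: yes 6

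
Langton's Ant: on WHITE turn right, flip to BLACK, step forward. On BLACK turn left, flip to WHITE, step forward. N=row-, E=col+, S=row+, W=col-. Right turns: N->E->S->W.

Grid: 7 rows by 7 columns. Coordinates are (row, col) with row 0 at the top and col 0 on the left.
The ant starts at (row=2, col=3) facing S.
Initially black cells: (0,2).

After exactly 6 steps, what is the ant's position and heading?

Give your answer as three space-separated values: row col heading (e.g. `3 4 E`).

Step 1: on WHITE (2,3): turn R to W, flip to black, move to (2,2). |black|=2
Step 2: on WHITE (2,2): turn R to N, flip to black, move to (1,2). |black|=3
Step 3: on WHITE (1,2): turn R to E, flip to black, move to (1,3). |black|=4
Step 4: on WHITE (1,3): turn R to S, flip to black, move to (2,3). |black|=5
Step 5: on BLACK (2,3): turn L to E, flip to white, move to (2,4). |black|=4
Step 6: on WHITE (2,4): turn R to S, flip to black, move to (3,4). |black|=5

Answer: 3 4 S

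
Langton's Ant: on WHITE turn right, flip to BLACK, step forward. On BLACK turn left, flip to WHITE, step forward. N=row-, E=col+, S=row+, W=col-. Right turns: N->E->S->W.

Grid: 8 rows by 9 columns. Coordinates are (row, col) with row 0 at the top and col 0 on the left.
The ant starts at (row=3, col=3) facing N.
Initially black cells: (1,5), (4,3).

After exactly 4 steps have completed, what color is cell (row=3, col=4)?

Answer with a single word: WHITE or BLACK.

Answer: BLACK

Derivation:
Step 1: on WHITE (3,3): turn R to E, flip to black, move to (3,4). |black|=3
Step 2: on WHITE (3,4): turn R to S, flip to black, move to (4,4). |black|=4
Step 3: on WHITE (4,4): turn R to W, flip to black, move to (4,3). |black|=5
Step 4: on BLACK (4,3): turn L to S, flip to white, move to (5,3). |black|=4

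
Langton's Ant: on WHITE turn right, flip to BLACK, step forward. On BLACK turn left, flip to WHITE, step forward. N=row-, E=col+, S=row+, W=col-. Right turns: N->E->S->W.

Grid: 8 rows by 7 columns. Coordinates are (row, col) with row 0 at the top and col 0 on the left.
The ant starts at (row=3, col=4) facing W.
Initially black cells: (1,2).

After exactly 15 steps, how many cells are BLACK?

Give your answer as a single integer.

Answer: 10

Derivation:
Step 1: on WHITE (3,4): turn R to N, flip to black, move to (2,4). |black|=2
Step 2: on WHITE (2,4): turn R to E, flip to black, move to (2,5). |black|=3
Step 3: on WHITE (2,5): turn R to S, flip to black, move to (3,5). |black|=4
Step 4: on WHITE (3,5): turn R to W, flip to black, move to (3,4). |black|=5
Step 5: on BLACK (3,4): turn L to S, flip to white, move to (4,4). |black|=4
Step 6: on WHITE (4,4): turn R to W, flip to black, move to (4,3). |black|=5
Step 7: on WHITE (4,3): turn R to N, flip to black, move to (3,3). |black|=6
Step 8: on WHITE (3,3): turn R to E, flip to black, move to (3,4). |black|=7
Step 9: on WHITE (3,4): turn R to S, flip to black, move to (4,4). |black|=8
Step 10: on BLACK (4,4): turn L to E, flip to white, move to (4,5). |black|=7
Step 11: on WHITE (4,5): turn R to S, flip to black, move to (5,5). |black|=8
Step 12: on WHITE (5,5): turn R to W, flip to black, move to (5,4). |black|=9
Step 13: on WHITE (5,4): turn R to N, flip to black, move to (4,4). |black|=10
Step 14: on WHITE (4,4): turn R to E, flip to black, move to (4,5). |black|=11
Step 15: on BLACK (4,5): turn L to N, flip to white, move to (3,5). |black|=10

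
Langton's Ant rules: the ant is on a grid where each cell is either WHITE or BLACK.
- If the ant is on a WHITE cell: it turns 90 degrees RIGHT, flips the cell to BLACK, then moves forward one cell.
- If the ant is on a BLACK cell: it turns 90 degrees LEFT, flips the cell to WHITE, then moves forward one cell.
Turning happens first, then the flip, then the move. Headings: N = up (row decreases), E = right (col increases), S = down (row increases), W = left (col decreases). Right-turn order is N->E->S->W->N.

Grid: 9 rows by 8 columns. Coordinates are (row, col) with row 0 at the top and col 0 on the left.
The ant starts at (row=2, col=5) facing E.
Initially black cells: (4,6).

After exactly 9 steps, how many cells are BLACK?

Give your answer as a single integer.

Answer: 8

Derivation:
Step 1: on WHITE (2,5): turn R to S, flip to black, move to (3,5). |black|=2
Step 2: on WHITE (3,5): turn R to W, flip to black, move to (3,4). |black|=3
Step 3: on WHITE (3,4): turn R to N, flip to black, move to (2,4). |black|=4
Step 4: on WHITE (2,4): turn R to E, flip to black, move to (2,5). |black|=5
Step 5: on BLACK (2,5): turn L to N, flip to white, move to (1,5). |black|=4
Step 6: on WHITE (1,5): turn R to E, flip to black, move to (1,6). |black|=5
Step 7: on WHITE (1,6): turn R to S, flip to black, move to (2,6). |black|=6
Step 8: on WHITE (2,6): turn R to W, flip to black, move to (2,5). |black|=7
Step 9: on WHITE (2,5): turn R to N, flip to black, move to (1,5). |black|=8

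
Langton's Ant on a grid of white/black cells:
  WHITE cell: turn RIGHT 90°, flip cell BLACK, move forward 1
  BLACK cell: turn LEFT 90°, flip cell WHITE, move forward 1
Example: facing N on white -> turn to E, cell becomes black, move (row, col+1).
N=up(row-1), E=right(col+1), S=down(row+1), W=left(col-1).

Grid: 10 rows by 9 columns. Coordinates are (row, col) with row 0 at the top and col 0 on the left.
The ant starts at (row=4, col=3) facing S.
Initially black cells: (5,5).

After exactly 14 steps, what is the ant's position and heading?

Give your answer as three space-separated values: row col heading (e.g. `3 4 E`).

Answer: 3 4 N

Derivation:
Step 1: on WHITE (4,3): turn R to W, flip to black, move to (4,2). |black|=2
Step 2: on WHITE (4,2): turn R to N, flip to black, move to (3,2). |black|=3
Step 3: on WHITE (3,2): turn R to E, flip to black, move to (3,3). |black|=4
Step 4: on WHITE (3,3): turn R to S, flip to black, move to (4,3). |black|=5
Step 5: on BLACK (4,3): turn L to E, flip to white, move to (4,4). |black|=4
Step 6: on WHITE (4,4): turn R to S, flip to black, move to (5,4). |black|=5
Step 7: on WHITE (5,4): turn R to W, flip to black, move to (5,3). |black|=6
Step 8: on WHITE (5,3): turn R to N, flip to black, move to (4,3). |black|=7
Step 9: on WHITE (4,3): turn R to E, flip to black, move to (4,4). |black|=8
Step 10: on BLACK (4,4): turn L to N, flip to white, move to (3,4). |black|=7
Step 11: on WHITE (3,4): turn R to E, flip to black, move to (3,5). |black|=8
Step 12: on WHITE (3,5): turn R to S, flip to black, move to (4,5). |black|=9
Step 13: on WHITE (4,5): turn R to W, flip to black, move to (4,4). |black|=10
Step 14: on WHITE (4,4): turn R to N, flip to black, move to (3,4). |black|=11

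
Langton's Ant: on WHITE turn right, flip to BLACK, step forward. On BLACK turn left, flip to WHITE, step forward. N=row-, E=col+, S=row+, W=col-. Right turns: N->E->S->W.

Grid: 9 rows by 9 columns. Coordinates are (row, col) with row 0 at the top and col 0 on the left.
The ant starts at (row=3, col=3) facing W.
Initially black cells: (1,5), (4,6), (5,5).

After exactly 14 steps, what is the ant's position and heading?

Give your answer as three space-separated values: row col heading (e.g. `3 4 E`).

Answer: 4 4 E

Derivation:
Step 1: on WHITE (3,3): turn R to N, flip to black, move to (2,3). |black|=4
Step 2: on WHITE (2,3): turn R to E, flip to black, move to (2,4). |black|=5
Step 3: on WHITE (2,4): turn R to S, flip to black, move to (3,4). |black|=6
Step 4: on WHITE (3,4): turn R to W, flip to black, move to (3,3). |black|=7
Step 5: on BLACK (3,3): turn L to S, flip to white, move to (4,3). |black|=6
Step 6: on WHITE (4,3): turn R to W, flip to black, move to (4,2). |black|=7
Step 7: on WHITE (4,2): turn R to N, flip to black, move to (3,2). |black|=8
Step 8: on WHITE (3,2): turn R to E, flip to black, move to (3,3). |black|=9
Step 9: on WHITE (3,3): turn R to S, flip to black, move to (4,3). |black|=10
Step 10: on BLACK (4,3): turn L to E, flip to white, move to (4,4). |black|=9
Step 11: on WHITE (4,4): turn R to S, flip to black, move to (5,4). |black|=10
Step 12: on WHITE (5,4): turn R to W, flip to black, move to (5,3). |black|=11
Step 13: on WHITE (5,3): turn R to N, flip to black, move to (4,3). |black|=12
Step 14: on WHITE (4,3): turn R to E, flip to black, move to (4,4). |black|=13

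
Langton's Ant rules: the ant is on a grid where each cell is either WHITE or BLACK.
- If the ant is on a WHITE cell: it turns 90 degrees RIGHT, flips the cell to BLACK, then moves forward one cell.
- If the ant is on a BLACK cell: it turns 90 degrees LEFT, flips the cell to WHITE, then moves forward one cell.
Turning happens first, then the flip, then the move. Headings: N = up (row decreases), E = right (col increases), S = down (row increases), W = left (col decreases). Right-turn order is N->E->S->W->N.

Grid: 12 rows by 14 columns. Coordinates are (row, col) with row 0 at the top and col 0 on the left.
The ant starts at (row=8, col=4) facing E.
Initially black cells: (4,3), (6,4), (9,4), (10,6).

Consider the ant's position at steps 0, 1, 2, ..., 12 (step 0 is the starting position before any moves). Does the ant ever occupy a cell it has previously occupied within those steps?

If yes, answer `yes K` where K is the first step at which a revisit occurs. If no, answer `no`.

Answer: yes 5

Derivation:
Step 1: on WHITE (8,4): turn R to S, flip to black, move to (9,4). |black|=5 — new cell
Step 2: on BLACK (9,4): turn L to E, flip to white, move to (9,5). |black|=4 — new cell
Step 3: on WHITE (9,5): turn R to S, flip to black, move to (10,5). |black|=5 — new cell
Step 4: on WHITE (10,5): turn R to W, flip to black, move to (10,4). |black|=6 — new cell
Step 5: on WHITE (10,4): turn R to N, flip to black, move to (9,4). |black|=7 — REVISIT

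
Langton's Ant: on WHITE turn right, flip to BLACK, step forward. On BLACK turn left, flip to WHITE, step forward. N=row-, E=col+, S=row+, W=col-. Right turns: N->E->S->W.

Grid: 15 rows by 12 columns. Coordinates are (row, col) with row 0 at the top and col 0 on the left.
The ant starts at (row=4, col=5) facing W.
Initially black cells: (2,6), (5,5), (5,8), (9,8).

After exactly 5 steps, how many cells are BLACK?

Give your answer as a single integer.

Step 1: on WHITE (4,5): turn R to N, flip to black, move to (3,5). |black|=5
Step 2: on WHITE (3,5): turn R to E, flip to black, move to (3,6). |black|=6
Step 3: on WHITE (3,6): turn R to S, flip to black, move to (4,6). |black|=7
Step 4: on WHITE (4,6): turn R to W, flip to black, move to (4,5). |black|=8
Step 5: on BLACK (4,5): turn L to S, flip to white, move to (5,5). |black|=7

Answer: 7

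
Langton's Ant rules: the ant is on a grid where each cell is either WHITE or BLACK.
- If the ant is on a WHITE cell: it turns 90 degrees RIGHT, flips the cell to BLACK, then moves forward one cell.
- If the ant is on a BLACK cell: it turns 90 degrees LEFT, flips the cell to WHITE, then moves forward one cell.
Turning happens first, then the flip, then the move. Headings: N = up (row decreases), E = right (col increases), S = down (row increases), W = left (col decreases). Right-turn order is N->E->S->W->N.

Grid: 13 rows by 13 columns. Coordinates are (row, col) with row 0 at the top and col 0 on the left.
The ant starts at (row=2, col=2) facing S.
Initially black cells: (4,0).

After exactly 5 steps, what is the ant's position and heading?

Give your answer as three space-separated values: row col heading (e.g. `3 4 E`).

Step 1: on WHITE (2,2): turn R to W, flip to black, move to (2,1). |black|=2
Step 2: on WHITE (2,1): turn R to N, flip to black, move to (1,1). |black|=3
Step 3: on WHITE (1,1): turn R to E, flip to black, move to (1,2). |black|=4
Step 4: on WHITE (1,2): turn R to S, flip to black, move to (2,2). |black|=5
Step 5: on BLACK (2,2): turn L to E, flip to white, move to (2,3). |black|=4

Answer: 2 3 E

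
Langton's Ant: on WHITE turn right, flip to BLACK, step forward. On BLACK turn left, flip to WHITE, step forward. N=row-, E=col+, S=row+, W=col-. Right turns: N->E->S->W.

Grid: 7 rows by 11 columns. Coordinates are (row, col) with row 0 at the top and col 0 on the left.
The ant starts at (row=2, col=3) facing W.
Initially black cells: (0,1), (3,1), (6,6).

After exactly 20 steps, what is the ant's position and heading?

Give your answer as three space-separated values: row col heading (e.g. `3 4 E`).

Answer: 4 5 E

Derivation:
Step 1: on WHITE (2,3): turn R to N, flip to black, move to (1,3). |black|=4
Step 2: on WHITE (1,3): turn R to E, flip to black, move to (1,4). |black|=5
Step 3: on WHITE (1,4): turn R to S, flip to black, move to (2,4). |black|=6
Step 4: on WHITE (2,4): turn R to W, flip to black, move to (2,3). |black|=7
Step 5: on BLACK (2,3): turn L to S, flip to white, move to (3,3). |black|=6
Step 6: on WHITE (3,3): turn R to W, flip to black, move to (3,2). |black|=7
Step 7: on WHITE (3,2): turn R to N, flip to black, move to (2,2). |black|=8
Step 8: on WHITE (2,2): turn R to E, flip to black, move to (2,3). |black|=9
Step 9: on WHITE (2,3): turn R to S, flip to black, move to (3,3). |black|=10
Step 10: on BLACK (3,3): turn L to E, flip to white, move to (3,4). |black|=9
Step 11: on WHITE (3,4): turn R to S, flip to black, move to (4,4). |black|=10
Step 12: on WHITE (4,4): turn R to W, flip to black, move to (4,3). |black|=11
Step 13: on WHITE (4,3): turn R to N, flip to black, move to (3,3). |black|=12
Step 14: on WHITE (3,3): turn R to E, flip to black, move to (3,4). |black|=13
Step 15: on BLACK (3,4): turn L to N, flip to white, move to (2,4). |black|=12
Step 16: on BLACK (2,4): turn L to W, flip to white, move to (2,3). |black|=11
Step 17: on BLACK (2,3): turn L to S, flip to white, move to (3,3). |black|=10
Step 18: on BLACK (3,3): turn L to E, flip to white, move to (3,4). |black|=9
Step 19: on WHITE (3,4): turn R to S, flip to black, move to (4,4). |black|=10
Step 20: on BLACK (4,4): turn L to E, flip to white, move to (4,5). |black|=9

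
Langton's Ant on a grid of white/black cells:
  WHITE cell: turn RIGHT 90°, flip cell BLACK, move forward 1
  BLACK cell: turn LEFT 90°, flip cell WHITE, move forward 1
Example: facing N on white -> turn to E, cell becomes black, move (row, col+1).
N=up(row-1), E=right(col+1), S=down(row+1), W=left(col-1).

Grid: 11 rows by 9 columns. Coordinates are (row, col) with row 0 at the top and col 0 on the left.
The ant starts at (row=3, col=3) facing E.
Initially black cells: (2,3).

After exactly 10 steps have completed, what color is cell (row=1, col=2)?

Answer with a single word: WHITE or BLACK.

Step 1: on WHITE (3,3): turn R to S, flip to black, move to (4,3). |black|=2
Step 2: on WHITE (4,3): turn R to W, flip to black, move to (4,2). |black|=3
Step 3: on WHITE (4,2): turn R to N, flip to black, move to (3,2). |black|=4
Step 4: on WHITE (3,2): turn R to E, flip to black, move to (3,3). |black|=5
Step 5: on BLACK (3,3): turn L to N, flip to white, move to (2,3). |black|=4
Step 6: on BLACK (2,3): turn L to W, flip to white, move to (2,2). |black|=3
Step 7: on WHITE (2,2): turn R to N, flip to black, move to (1,2). |black|=4
Step 8: on WHITE (1,2): turn R to E, flip to black, move to (1,3). |black|=5
Step 9: on WHITE (1,3): turn R to S, flip to black, move to (2,3). |black|=6
Step 10: on WHITE (2,3): turn R to W, flip to black, move to (2,2). |black|=7

Answer: BLACK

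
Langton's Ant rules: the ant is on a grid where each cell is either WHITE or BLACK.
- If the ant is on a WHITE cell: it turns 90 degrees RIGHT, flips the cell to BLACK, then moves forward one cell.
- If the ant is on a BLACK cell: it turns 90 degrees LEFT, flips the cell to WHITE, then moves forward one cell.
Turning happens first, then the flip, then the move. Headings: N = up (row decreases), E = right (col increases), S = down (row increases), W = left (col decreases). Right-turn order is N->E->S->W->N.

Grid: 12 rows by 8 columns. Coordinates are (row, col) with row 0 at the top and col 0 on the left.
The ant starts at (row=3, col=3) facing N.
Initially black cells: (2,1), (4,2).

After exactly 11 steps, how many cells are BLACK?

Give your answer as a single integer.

Answer: 7

Derivation:
Step 1: on WHITE (3,3): turn R to E, flip to black, move to (3,4). |black|=3
Step 2: on WHITE (3,4): turn R to S, flip to black, move to (4,4). |black|=4
Step 3: on WHITE (4,4): turn R to W, flip to black, move to (4,3). |black|=5
Step 4: on WHITE (4,3): turn R to N, flip to black, move to (3,3). |black|=6
Step 5: on BLACK (3,3): turn L to W, flip to white, move to (3,2). |black|=5
Step 6: on WHITE (3,2): turn R to N, flip to black, move to (2,2). |black|=6
Step 7: on WHITE (2,2): turn R to E, flip to black, move to (2,3). |black|=7
Step 8: on WHITE (2,3): turn R to S, flip to black, move to (3,3). |black|=8
Step 9: on WHITE (3,3): turn R to W, flip to black, move to (3,2). |black|=9
Step 10: on BLACK (3,2): turn L to S, flip to white, move to (4,2). |black|=8
Step 11: on BLACK (4,2): turn L to E, flip to white, move to (4,3). |black|=7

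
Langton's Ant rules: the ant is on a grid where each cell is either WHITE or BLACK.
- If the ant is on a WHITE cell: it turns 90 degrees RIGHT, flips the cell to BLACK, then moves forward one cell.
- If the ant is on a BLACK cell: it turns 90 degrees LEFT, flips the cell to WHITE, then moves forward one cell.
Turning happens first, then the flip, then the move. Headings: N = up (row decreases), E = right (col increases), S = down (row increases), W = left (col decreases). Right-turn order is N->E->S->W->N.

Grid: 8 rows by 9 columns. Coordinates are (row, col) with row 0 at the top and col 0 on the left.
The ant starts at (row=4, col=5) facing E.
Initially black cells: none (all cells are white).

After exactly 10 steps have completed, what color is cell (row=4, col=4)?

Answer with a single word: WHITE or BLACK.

Answer: BLACK

Derivation:
Step 1: on WHITE (4,5): turn R to S, flip to black, move to (5,5). |black|=1
Step 2: on WHITE (5,5): turn R to W, flip to black, move to (5,4). |black|=2
Step 3: on WHITE (5,4): turn R to N, flip to black, move to (4,4). |black|=3
Step 4: on WHITE (4,4): turn R to E, flip to black, move to (4,5). |black|=4
Step 5: on BLACK (4,5): turn L to N, flip to white, move to (3,5). |black|=3
Step 6: on WHITE (3,5): turn R to E, flip to black, move to (3,6). |black|=4
Step 7: on WHITE (3,6): turn R to S, flip to black, move to (4,6). |black|=5
Step 8: on WHITE (4,6): turn R to W, flip to black, move to (4,5). |black|=6
Step 9: on WHITE (4,5): turn R to N, flip to black, move to (3,5). |black|=7
Step 10: on BLACK (3,5): turn L to W, flip to white, move to (3,4). |black|=6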